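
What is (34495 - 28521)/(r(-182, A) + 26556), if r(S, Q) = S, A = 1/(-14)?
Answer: 2987/13187 ≈ 0.22651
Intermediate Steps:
A = -1/14 ≈ -0.071429
(34495 - 28521)/(r(-182, A) + 26556) = (34495 - 28521)/(-182 + 26556) = 5974/26374 = 5974*(1/26374) = 2987/13187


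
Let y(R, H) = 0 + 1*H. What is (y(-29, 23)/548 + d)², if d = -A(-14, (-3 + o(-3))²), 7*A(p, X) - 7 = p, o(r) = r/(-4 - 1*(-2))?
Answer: 326041/300304 ≈ 1.0857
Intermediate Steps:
o(r) = -r/2 (o(r) = r/(-4 + 2) = r/(-2) = r*(-½) = -r/2)
y(R, H) = H (y(R, H) = 0 + H = H)
A(p, X) = 1 + p/7
d = 1 (d = -(1 + (⅐)*(-14)) = -(1 - 2) = -1*(-1) = 1)
(y(-29, 23)/548 + d)² = (23/548 + 1)² = (571/548)² = 326041/300304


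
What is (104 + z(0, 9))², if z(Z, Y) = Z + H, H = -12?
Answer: 8464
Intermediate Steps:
z(Z, Y) = -12 + Z (z(Z, Y) = Z - 12 = -12 + Z)
(104 + z(0, 9))² = (104 + (-12 + 0))² = (104 - 12)² = 92² = 8464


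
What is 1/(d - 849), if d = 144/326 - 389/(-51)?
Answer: -8313/6990658 ≈ -0.0011892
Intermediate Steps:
d = 67079/8313 (d = 144*(1/326) - 389*(-1/51) = 72/163 + 389/51 = 67079/8313 ≈ 8.0692)
1/(d - 849) = 1/(67079/8313 - 849) = 1/(-6990658/8313) = -8313/6990658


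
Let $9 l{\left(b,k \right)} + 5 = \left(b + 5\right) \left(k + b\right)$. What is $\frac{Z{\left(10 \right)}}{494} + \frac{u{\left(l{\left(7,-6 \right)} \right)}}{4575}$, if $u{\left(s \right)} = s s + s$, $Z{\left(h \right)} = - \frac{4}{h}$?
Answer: $- \frac{46451}{91532025} \approx -0.00050748$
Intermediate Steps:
$l{\left(b,k \right)} = - \frac{5}{9} + \frac{\left(5 + b\right) \left(b + k\right)}{9}$ ($l{\left(b,k \right)} = - \frac{5}{9} + \frac{\left(b + 5\right) \left(k + b\right)}{9} = - \frac{5}{9} + \frac{\left(5 + b\right) \left(b + k\right)}{9}$)
$u{\left(s \right)} = s + s^{2}$ ($u{\left(s \right)} = s^{2} + s = s + s^{2}$)
$\frac{Z{\left(10 \right)}}{494} + \frac{u{\left(l{\left(7,-6 \right)} \right)}}{4575} = \frac{\left(-4\right) \frac{1}{10}}{494} + \frac{\left(- \frac{5}{9} + \frac{7^{2}}{9} + \frac{5}{9} \cdot 7 + \frac{5}{9} \left(-6\right) + \frac{1}{9} \cdot 7 \left(-6\right)\right) \left(1 + \left(- \frac{5}{9} + \frac{7^{2}}{9} + \frac{5}{9} \cdot 7 + \frac{5}{9} \left(-6\right) + \frac{1}{9} \cdot 7 \left(-6\right)\right)\right)}{4575} = \left(-4\right) \frac{1}{10} \cdot \frac{1}{494} + \left(- \frac{5}{9} + \frac{1}{9} \cdot 49 + \frac{35}{9} - \frac{10}{3} - \frac{14}{3}\right) \left(1 - - \frac{7}{9}\right) \frac{1}{4575} = \left(- \frac{2}{5}\right) \frac{1}{494} + \left(- \frac{5}{9} + \frac{49}{9} + \frac{35}{9} - \frac{10}{3} - \frac{14}{3}\right) \left(1 - - \frac{7}{9}\right) \frac{1}{4575} = - \frac{1}{1235} + \frac{7 \left(1 + \frac{7}{9}\right)}{9} \cdot \frac{1}{4575} = - \frac{1}{1235} + \frac{7}{9} \cdot \frac{16}{9} \cdot \frac{1}{4575} = - \frac{1}{1235} + \frac{112}{81} \cdot \frac{1}{4575} = - \frac{1}{1235} + \frac{112}{370575} = - \frac{46451}{91532025}$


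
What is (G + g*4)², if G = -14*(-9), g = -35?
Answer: 196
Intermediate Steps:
G = 126
(G + g*4)² = (126 - 35*4)² = (126 - 140)² = (-14)² = 196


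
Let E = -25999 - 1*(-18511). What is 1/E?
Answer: -1/7488 ≈ -0.00013355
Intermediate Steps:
E = -7488 (E = -25999 + 18511 = -7488)
1/E = 1/(-7488) = -1/7488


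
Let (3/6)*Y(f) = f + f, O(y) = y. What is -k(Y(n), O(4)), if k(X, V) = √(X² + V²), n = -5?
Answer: -4*√26 ≈ -20.396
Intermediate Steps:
Y(f) = 4*f (Y(f) = 2*(f + f) = 2*(2*f) = 4*f)
k(X, V) = √(V² + X²)
-k(Y(n), O(4)) = -√(4² + (4*(-5))²) = -√(16 + (-20)²) = -√(16 + 400) = -√416 = -4*√26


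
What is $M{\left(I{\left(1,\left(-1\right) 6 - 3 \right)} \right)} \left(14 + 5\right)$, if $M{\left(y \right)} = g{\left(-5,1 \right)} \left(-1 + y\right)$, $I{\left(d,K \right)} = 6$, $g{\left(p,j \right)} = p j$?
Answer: $-475$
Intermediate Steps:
$g{\left(p,j \right)} = j p$
$M{\left(y \right)} = 5 - 5 y$ ($M{\left(y \right)} = 1 \left(-5\right) \left(-1 + y\right) = - 5 \left(-1 + y\right) = 5 - 5 y$)
$M{\left(I{\left(1,\left(-1\right) 6 - 3 \right)} \right)} \left(14 + 5\right) = \left(5 - 30\right) \left(14 + 5\right) = \left(5 - 30\right) 19 = \left(-25\right) 19 = -475$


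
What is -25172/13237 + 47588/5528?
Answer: 565405/84302 ≈ 6.7069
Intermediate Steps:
-25172/13237 + 47588/5528 = -25172*1/13237 + 47588*(1/5528) = -116/61 + 11897/1382 = 565405/84302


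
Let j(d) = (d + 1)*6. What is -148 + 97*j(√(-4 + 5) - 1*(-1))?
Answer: 1598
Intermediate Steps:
j(d) = 6 + 6*d (j(d) = (1 + d)*6 = 6 + 6*d)
-148 + 97*j(√(-4 + 5) - 1*(-1)) = -148 + 97*(6 + 6*(√(-4 + 5) - 1*(-1))) = -148 + 97*(6 + 6*(√1 + 1)) = -148 + 97*(6 + 6*(1 + 1)) = -148 + 97*(6 + 6*2) = -148 + 97*(6 + 12) = -148 + 97*18 = -148 + 1746 = 1598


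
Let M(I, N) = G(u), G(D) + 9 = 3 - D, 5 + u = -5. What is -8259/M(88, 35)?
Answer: -8259/4 ≈ -2064.8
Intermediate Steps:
u = -10 (u = -5 - 5 = -10)
G(D) = -6 - D (G(D) = -9 + (3 - D) = -6 - D)
M(I, N) = 4 (M(I, N) = -6 - 1*(-10) = -6 + 10 = 4)
-8259/M(88, 35) = -8259/4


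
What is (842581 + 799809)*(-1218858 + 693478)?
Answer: -862878858200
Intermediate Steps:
(842581 + 799809)*(-1218858 + 693478) = 1642390*(-525380) = -862878858200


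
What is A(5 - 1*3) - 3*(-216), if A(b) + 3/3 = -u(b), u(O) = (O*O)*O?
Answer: 639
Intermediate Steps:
u(O) = O³ (u(O) = O²*O = O³)
A(b) = -1 - b³
A(5 - 1*3) - 3*(-216) = (-1 - (5 - 1*3)³) - 3*(-216) = (-1 - (5 - 3)³) + 648 = (-1 - 1*2³) + 648 = (-1 - 1*8) + 648 = (-1 - 8) + 648 = -9 + 648 = 639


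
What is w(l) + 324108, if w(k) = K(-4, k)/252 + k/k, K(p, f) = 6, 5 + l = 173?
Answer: 13612579/42 ≈ 3.2411e+5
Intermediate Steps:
l = 168 (l = -5 + 173 = 168)
w(k) = 43/42 (w(k) = 6/252 + k/k = 6*(1/252) + 1 = 1/42 + 1 = 43/42)
w(l) + 324108 = 43/42 + 324108 = 13612579/42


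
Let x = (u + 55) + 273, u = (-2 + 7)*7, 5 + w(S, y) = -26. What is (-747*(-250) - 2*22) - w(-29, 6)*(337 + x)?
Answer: 208406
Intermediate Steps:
w(S, y) = -31 (w(S, y) = -5 - 26 = -31)
u = 35 (u = 5*7 = 35)
x = 363 (x = (35 + 55) + 273 = 90 + 273 = 363)
(-747*(-250) - 2*22) - w(-29, 6)*(337 + x) = (-747*(-250) - 2*22) - (-31)*(337 + 363) = (186750 - 44) - (-31)*700 = 186706 - 1*(-21700) = 186706 + 21700 = 208406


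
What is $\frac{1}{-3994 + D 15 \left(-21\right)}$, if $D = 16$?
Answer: $- \frac{1}{9034} \approx -0.00011069$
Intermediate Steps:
$\frac{1}{-3994 + D 15 \left(-21\right)} = \frac{1}{-3994 + 16 \cdot 15 \left(-21\right)} = \frac{1}{-3994 + 240 \left(-21\right)} = \frac{1}{-3994 - 5040} = \frac{1}{-9034} = - \frac{1}{9034}$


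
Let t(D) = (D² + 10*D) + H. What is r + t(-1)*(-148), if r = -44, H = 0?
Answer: 1288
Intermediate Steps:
t(D) = D² + 10*D (t(D) = (D² + 10*D) + 0 = D² + 10*D)
r + t(-1)*(-148) = -44 - (10 - 1)*(-148) = -44 - 1*9*(-148) = -44 - 9*(-148) = -44 + 1332 = 1288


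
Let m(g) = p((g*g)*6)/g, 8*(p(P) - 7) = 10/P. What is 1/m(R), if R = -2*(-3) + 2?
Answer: 12288/10757 ≈ 1.1423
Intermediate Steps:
p(P) = 7 + 5/(4*P) (p(P) = 7 + (10/P)/8 = 7 + 5/(4*P))
R = 8 (R = 6 + 2 = 8)
m(g) = (7 + 5/(24*g²))/g (m(g) = (7 + 5/(4*(((g*g)*6))))/g = (7 + 5/(4*((g²*6))))/g = (7 + 5/(4*((6*g²))))/g = (7 + 5*(1/(6*g²))/4)/g = (7 + 5/(24*g²))/g)
1/m(R) = 1/(7/8 + (5/24)/8³) = 1/(7*(⅛) + (5/24)*(1/512)) = 1/(7/8 + 5/12288) = 1/(10757/12288) = 12288/10757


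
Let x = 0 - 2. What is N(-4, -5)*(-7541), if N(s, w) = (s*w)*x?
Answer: 301640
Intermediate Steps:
x = -2
N(s, w) = -2*s*w (N(s, w) = (s*w)*(-2) = -2*s*w)
N(-4, -5)*(-7541) = -2*(-4)*(-5)*(-7541) = -40*(-7541) = 301640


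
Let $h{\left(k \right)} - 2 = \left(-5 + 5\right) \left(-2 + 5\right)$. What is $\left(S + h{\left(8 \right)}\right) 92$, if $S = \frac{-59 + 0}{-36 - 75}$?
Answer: $\frac{25852}{111} \approx 232.9$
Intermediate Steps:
$h{\left(k \right)} = 2$ ($h{\left(k \right)} = 2 + \left(-5 + 5\right) \left(-2 + 5\right) = 2 + 0 \cdot 3 = 2 + 0 = 2$)
$S = \frac{59}{111}$ ($S = - \frac{59}{-111} = \left(-59\right) \left(- \frac{1}{111}\right) = \frac{59}{111} \approx 0.53153$)
$\left(S + h{\left(8 \right)}\right) 92 = \left(\frac{59}{111} + 2\right) 92 = \frac{281}{111} \cdot 92 = \frac{25852}{111}$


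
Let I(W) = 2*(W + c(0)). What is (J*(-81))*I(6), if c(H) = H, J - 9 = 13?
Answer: -21384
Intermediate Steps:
J = 22 (J = 9 + 13 = 22)
I(W) = 2*W (I(W) = 2*(W + 0) = 2*W)
(J*(-81))*I(6) = (22*(-81))*(2*6) = -1782*12 = -21384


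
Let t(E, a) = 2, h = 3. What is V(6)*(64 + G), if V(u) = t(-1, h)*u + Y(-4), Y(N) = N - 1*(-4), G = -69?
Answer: -60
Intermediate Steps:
Y(N) = 4 + N (Y(N) = N + 4 = 4 + N)
V(u) = 2*u (V(u) = 2*u + (4 - 4) = 2*u + 0 = 2*u)
V(6)*(64 + G) = (2*6)*(64 - 69) = 12*(-5) = -60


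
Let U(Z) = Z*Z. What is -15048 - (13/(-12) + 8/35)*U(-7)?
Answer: -900367/60 ≈ -15006.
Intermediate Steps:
U(Z) = Z²
-15048 - (13/(-12) + 8/35)*U(-7) = -15048 - (13/(-12) + 8/35)*(-7)² = -15048 - (13*(-1/12) + 8*(1/35))*49 = -15048 - (-13/12 + 8/35)*49 = -15048 - (-359)*49/420 = -15048 - 1*(-2513/60) = -15048 + 2513/60 = -900367/60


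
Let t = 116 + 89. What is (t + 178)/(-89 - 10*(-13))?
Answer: 383/41 ≈ 9.3415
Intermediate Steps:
t = 205
(t + 178)/(-89 - 10*(-13)) = (205 + 178)/(-89 - 10*(-13)) = 383/(-89 + 130) = 383/41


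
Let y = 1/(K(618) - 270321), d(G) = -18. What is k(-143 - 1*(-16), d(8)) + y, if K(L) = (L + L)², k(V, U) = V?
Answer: -159686624/1257375 ≈ -127.00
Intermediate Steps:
K(L) = 4*L² (K(L) = (2*L)² = 4*L²)
y = 1/1257375 (y = 1/(4*618² - 270321) = 1/(4*381924 - 270321) = 1/(1527696 - 270321) = 1/1257375 ≈ 7.9531e-7)
k(-143 - 1*(-16), d(8)) + y = (-143 - 1*(-16)) + 1/1257375 = (-143 + 16) + 1/1257375 = -127 + 1/1257375 = -159686624/1257375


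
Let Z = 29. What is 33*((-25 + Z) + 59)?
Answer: 2079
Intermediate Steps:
33*((-25 + Z) + 59) = 33*((-25 + 29) + 59) = 33*(4 + 59) = 33*63 = 2079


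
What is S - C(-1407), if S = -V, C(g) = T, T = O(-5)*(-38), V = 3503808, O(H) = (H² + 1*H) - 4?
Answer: -3503200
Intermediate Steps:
O(H) = -4 + H + H² (O(H) = (H² + H) - 4 = (H + H²) - 4 = -4 + H + H²)
T = -608 (T = (-4 - 5 + (-5)²)*(-38) = (-4 - 5 + 25)*(-38) = 16*(-38) = -608)
C(g) = -608
S = -3503808 (S = -1*3503808 = -3503808)
S - C(-1407) = -3503808 - 1*(-608) = -3503808 + 608 = -3503200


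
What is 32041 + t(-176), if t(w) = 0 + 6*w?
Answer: 30985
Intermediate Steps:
t(w) = 6*w
32041 + t(-176) = 32041 + 6*(-176) = 32041 - 1056 = 30985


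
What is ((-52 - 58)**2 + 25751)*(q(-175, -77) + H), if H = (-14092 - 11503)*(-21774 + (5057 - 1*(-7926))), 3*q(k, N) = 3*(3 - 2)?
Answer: 8516688706746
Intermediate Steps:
q(k, N) = 1 (q(k, N) = (3*(3 - 2))/3 = (3*1)/3 = (1/3)*3 = 1)
H = 225005645 (H = -25595*(-21774 + (5057 + 7926)) = -25595*(-21774 + 12983) = -25595*(-8791) = 225005645)
((-52 - 58)**2 + 25751)*(q(-175, -77) + H) = ((-52 - 58)**2 + 25751)*(1 + 225005645) = ((-110)**2 + 25751)*225005646 = (12100 + 25751)*225005646 = 37851*225005646 = 8516688706746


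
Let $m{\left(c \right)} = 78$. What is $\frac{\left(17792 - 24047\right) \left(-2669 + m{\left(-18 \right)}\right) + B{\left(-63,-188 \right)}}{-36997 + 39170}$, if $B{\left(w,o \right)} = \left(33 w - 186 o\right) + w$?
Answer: $\frac{16239531}{2173} \approx 7473.3$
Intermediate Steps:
$B{\left(w,o \right)} = - 186 o + 34 w$ ($B{\left(w,o \right)} = \left(- 186 o + 33 w\right) + w = - 186 o + 34 w$)
$\frac{\left(17792 - 24047\right) \left(-2669 + m{\left(-18 \right)}\right) + B{\left(-63,-188 \right)}}{-36997 + 39170} = \frac{\left(17792 - 24047\right) \left(-2669 + 78\right) + \left(\left(-186\right) \left(-188\right) + 34 \left(-63\right)\right)}{-36997 + 39170} = \frac{\left(-6255\right) \left(-2591\right) + \left(34968 - 2142\right)}{2173} = \left(16206705 + 32826\right) \frac{1}{2173} = 16239531 \cdot \frac{1}{2173} = \frac{16239531}{2173}$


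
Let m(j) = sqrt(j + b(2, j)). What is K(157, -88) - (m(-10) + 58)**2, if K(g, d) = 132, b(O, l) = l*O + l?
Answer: -3192 - 232*I*sqrt(10) ≈ -3192.0 - 733.65*I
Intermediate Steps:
b(O, l) = l + O*l (b(O, l) = O*l + l = l + O*l)
m(j) = 2*sqrt(j) (m(j) = sqrt(j + j*(1 + 2)) = sqrt(j + j*3) = sqrt(j + 3*j) = sqrt(4*j) = 2*sqrt(j))
K(157, -88) - (m(-10) + 58)**2 = 132 - (2*sqrt(-10) + 58)**2 = 132 - (2*(I*sqrt(10)) + 58)**2 = 132 - (2*I*sqrt(10) + 58)**2 = 132 - (58 + 2*I*sqrt(10))**2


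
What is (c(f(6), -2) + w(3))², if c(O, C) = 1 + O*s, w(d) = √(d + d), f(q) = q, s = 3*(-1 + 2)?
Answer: (19 + √6)² ≈ 460.08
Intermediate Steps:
s = 3 (s = 3*1 = 3)
w(d) = √2*√d (w(d) = √(2*d) = √2*√d)
c(O, C) = 1 + 3*O (c(O, C) = 1 + O*3 = 1 + 3*O)
(c(f(6), -2) + w(3))² = ((1 + 3*6) + √2*√3)² = ((1 + 18) + √6)² = (19 + √6)²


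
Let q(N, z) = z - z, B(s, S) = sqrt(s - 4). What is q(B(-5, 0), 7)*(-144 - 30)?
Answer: 0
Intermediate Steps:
B(s, S) = sqrt(-4 + s)
q(N, z) = 0
q(B(-5, 0), 7)*(-144 - 30) = 0*(-144 - 30) = 0*(-174) = 0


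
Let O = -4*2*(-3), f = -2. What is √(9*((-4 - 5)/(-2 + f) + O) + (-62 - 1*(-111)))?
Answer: √1141/2 ≈ 16.889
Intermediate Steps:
O = 24 (O = -8*(-3) = 24)
√(9*((-4 - 5)/(-2 + f) + O) + (-62 - 1*(-111))) = √(9*((-4 - 5)/(-2 - 2) + 24) + (-62 - 1*(-111))) = √(9*(-9/(-4) + 24) + (-62 + 111)) = √(9*(-9*(-¼) + 24) + 49) = √(9*(9/4 + 24) + 49) = √(9*(105/4) + 49) = √(945/4 + 49) = √(1141/4) = √1141/2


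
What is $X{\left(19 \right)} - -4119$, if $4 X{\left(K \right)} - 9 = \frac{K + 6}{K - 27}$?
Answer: $\frac{131855}{32} \approx 4120.5$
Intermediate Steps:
$X{\left(K \right)} = \frac{9}{4} + \frac{6 + K}{4 \left(-27 + K\right)}$ ($X{\left(K \right)} = \frac{9}{4} + \frac{\left(K + 6\right) \frac{1}{K - 27}}{4} = \frac{9}{4} + \frac{\left(6 + K\right) \frac{1}{-27 + K}}{4} = \frac{9}{4} + \frac{\frac{1}{-27 + K} \left(6 + K\right)}{4} = \frac{9}{4} + \frac{6 + K}{4 \left(-27 + K\right)}$)
$X{\left(19 \right)} - -4119 = \frac{-237 + 10 \cdot 19}{4 \left(-27 + 19\right)} - -4119 = \frac{-237 + 190}{4 \left(-8\right)} + 4119 = \frac{1}{4} \left(- \frac{1}{8}\right) \left(-47\right) + 4119 = \frac{47}{32} + 4119 = \frac{131855}{32}$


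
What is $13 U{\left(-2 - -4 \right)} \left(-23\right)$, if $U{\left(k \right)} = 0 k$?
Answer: $0$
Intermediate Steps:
$U{\left(k \right)} = 0$
$13 U{\left(-2 - -4 \right)} \left(-23\right) = 13 \cdot 0 \left(-23\right) = 0 \left(-23\right) = 0$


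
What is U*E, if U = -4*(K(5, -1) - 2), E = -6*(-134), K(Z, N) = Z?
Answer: -9648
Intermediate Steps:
E = 804
U = -12 (U = -4*(5 - 2) = -4*3 = -12)
U*E = -12*804 = -9648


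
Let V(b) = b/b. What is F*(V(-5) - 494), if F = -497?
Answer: 245021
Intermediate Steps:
V(b) = 1
F*(V(-5) - 494) = -497*(1 - 494) = -497*(-493) = 245021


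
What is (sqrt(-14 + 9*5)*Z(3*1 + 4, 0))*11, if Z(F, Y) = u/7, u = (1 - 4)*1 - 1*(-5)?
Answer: 22*sqrt(31)/7 ≈ 17.499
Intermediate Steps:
u = 2 (u = -3*1 + 5 = -3 + 5 = 2)
Z(F, Y) = 2/7
(sqrt(-14 + 9*5)*Z(3*1 + 4, 0))*11 = (sqrt(-14 + 9*5)*(2/7))*11 = (sqrt(-14 + 45)*(2/7))*11 = (sqrt(31)*(2/7))*11 = (2*sqrt(31)/7)*11 = 22*sqrt(31)/7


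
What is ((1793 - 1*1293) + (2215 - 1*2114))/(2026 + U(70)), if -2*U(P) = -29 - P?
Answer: 1202/4151 ≈ 0.28957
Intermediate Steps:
U(P) = 29/2 + P/2 (U(P) = -(-29 - P)/2 = 29/2 + P/2)
((1793 - 1*1293) + (2215 - 1*2114))/(2026 + U(70)) = ((1793 - 1*1293) + (2215 - 1*2114))/(2026 + (29/2 + (½)*70)) = ((1793 - 1293) + (2215 - 2114))/(2026 + (29/2 + 35)) = (500 + 101)/(2026 + 99/2) = 601/(4151/2) = 601*(2/4151) = 1202/4151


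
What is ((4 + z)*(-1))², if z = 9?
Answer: 169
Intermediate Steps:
((4 + z)*(-1))² = ((4 + 9)*(-1))² = (13*(-1))² = (-13)² = 169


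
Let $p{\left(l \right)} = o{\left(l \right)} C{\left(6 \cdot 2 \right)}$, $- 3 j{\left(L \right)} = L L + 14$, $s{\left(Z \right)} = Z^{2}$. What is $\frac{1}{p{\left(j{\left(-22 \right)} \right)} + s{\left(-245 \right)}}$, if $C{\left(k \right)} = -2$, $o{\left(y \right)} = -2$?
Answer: $\frac{1}{60029} \approx 1.6659 \cdot 10^{-5}$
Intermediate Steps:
$j{\left(L \right)} = - \frac{14}{3} - \frac{L^{2}}{3}$ ($j{\left(L \right)} = - \frac{L L + 14}{3} = - \frac{L^{2} + 14}{3} = - \frac{14 + L^{2}}{3} = - \frac{14}{3} - \frac{L^{2}}{3}$)
$p{\left(l \right)} = 4$ ($p{\left(l \right)} = \left(-2\right) \left(-2\right) = 4$)
$\frac{1}{p{\left(j{\left(-22 \right)} \right)} + s{\left(-245 \right)}} = \frac{1}{4 + \left(-245\right)^{2}} = \frac{1}{4 + 60025} = \frac{1}{60029}$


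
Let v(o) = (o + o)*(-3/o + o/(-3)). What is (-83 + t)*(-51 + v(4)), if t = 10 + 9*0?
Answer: 14819/3 ≈ 4939.7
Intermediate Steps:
t = 10 (t = 10 + 0 = 10)
v(o) = 2*o*(-3/o - o/3) (v(o) = (2*o)*(-3/o + o*(-⅓)) = (2*o)*(-3/o - o/3) = 2*o*(-3/o - o/3))
(-83 + t)*(-51 + v(4)) = (-83 + 10)*(-51 + (-6 - ⅔*4²)) = -73*(-51 + (-6 - ⅔*16)) = -73*(-51 + (-6 - 32/3)) = -73*(-51 - 50/3) = -73*(-203/3) = 14819/3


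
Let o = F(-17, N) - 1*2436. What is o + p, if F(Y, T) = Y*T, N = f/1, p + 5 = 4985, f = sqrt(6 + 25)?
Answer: 2544 - 17*sqrt(31) ≈ 2449.3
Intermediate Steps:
f = sqrt(31) ≈ 5.5678
p = 4980 (p = -5 + 4985 = 4980)
N = sqrt(31) (N = sqrt(31)/1 = sqrt(31)*1 = sqrt(31) ≈ 5.5678)
F(Y, T) = T*Y
o = -2436 - 17*sqrt(31) (o = sqrt(31)*(-17) - 1*2436 = -17*sqrt(31) - 2436 = -2436 - 17*sqrt(31) ≈ -2530.7)
o + p = (-2436 - 17*sqrt(31)) + 4980 = 2544 - 17*sqrt(31)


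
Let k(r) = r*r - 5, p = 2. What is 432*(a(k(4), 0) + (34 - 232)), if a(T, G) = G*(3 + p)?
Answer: -85536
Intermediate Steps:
k(r) = -5 + r² (k(r) = r² - 5 = -5 + r²)
a(T, G) = 5*G (a(T, G) = G*(3 + 2) = G*5 = 5*G)
432*(a(k(4), 0) + (34 - 232)) = 432*(5*0 + (34 - 232)) = 432*(0 - 198) = 432*(-198) = -85536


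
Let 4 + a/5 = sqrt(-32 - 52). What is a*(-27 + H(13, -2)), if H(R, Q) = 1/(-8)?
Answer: 1085/2 - 1085*I*sqrt(21)/4 ≈ 542.5 - 1243.0*I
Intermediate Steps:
H(R, Q) = -1/8
a = -20 + 10*I*sqrt(21) (a = -20 + 5*sqrt(-32 - 52) = -20 + 5*sqrt(-84) = -20 + 5*(2*I*sqrt(21)) = -20 + 10*I*sqrt(21) ≈ -20.0 + 45.826*I)
a*(-27 + H(13, -2)) = (-20 + 10*I*sqrt(21))*(-27 - 1/8) = (-20 + 10*I*sqrt(21))*(-217/8) = 1085/2 - 1085*I*sqrt(21)/4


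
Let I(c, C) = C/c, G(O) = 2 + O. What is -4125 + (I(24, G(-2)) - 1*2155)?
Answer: -6280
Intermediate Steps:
-4125 + (I(24, G(-2)) - 1*2155) = -4125 + ((2 - 2)/24 - 1*2155) = -4125 + (0*(1/24) - 2155) = -4125 + (0 - 2155) = -4125 - 2155 = -6280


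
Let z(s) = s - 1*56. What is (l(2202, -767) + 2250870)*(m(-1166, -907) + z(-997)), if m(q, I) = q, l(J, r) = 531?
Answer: -4995858819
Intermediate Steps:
z(s) = -56 + s (z(s) = s - 56 = -56 + s)
(l(2202, -767) + 2250870)*(m(-1166, -907) + z(-997)) = (531 + 2250870)*(-1166 + (-56 - 997)) = 2251401*(-1166 - 1053) = 2251401*(-2219) = -4995858819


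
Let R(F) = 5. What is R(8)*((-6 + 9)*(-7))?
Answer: -105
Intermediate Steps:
R(8)*((-6 + 9)*(-7)) = 5*((-6 + 9)*(-7)) = 5*(3*(-7)) = 5*(-21) = -105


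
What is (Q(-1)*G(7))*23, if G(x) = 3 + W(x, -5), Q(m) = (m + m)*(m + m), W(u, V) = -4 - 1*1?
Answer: -184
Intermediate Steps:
W(u, V) = -5 (W(u, V) = -4 - 1 = -5)
Q(m) = 4*m² (Q(m) = (2*m)*(2*m) = 4*m²)
G(x) = -2 (G(x) = 3 - 5 = -2)
(Q(-1)*G(7))*23 = ((4*(-1)²)*(-2))*23 = ((4*1)*(-2))*23 = (4*(-2))*23 = -8*23 = -184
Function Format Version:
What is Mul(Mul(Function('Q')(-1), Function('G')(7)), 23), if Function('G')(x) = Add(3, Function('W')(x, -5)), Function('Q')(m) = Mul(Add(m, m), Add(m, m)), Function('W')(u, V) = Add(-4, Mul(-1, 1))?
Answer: -184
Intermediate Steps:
Function('W')(u, V) = -5 (Function('W')(u, V) = Add(-4, -1) = -5)
Function('Q')(m) = Mul(4, Pow(m, 2)) (Function('Q')(m) = Mul(Mul(2, m), Mul(2, m)) = Mul(4, Pow(m, 2)))
Function('G')(x) = -2 (Function('G')(x) = Add(3, -5) = -2)
Mul(Mul(Function('Q')(-1), Function('G')(7)), 23) = Mul(Mul(Mul(4, Pow(-1, 2)), -2), 23) = Mul(Mul(Mul(4, 1), -2), 23) = Mul(Mul(4, -2), 23) = Mul(-8, 23) = -184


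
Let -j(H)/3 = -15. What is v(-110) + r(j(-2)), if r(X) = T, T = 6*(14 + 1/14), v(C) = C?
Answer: -179/7 ≈ -25.571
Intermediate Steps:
j(H) = 45 (j(H) = -3*(-15) = 45)
T = 591/7 (T = 6*(14 + 1*(1/14)) = 6*(14 + 1/14) = 6*(197/14) = 591/7 ≈ 84.429)
r(X) = 591/7
v(-110) + r(j(-2)) = -110 + 591/7 = -179/7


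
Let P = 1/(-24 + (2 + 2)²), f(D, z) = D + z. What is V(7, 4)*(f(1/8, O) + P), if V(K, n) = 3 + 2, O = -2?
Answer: -10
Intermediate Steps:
V(K, n) = 5
P = -⅛ (P = 1/(-24 + 4²) = 1/(-24 + 16) = 1/(-8) = -⅛ ≈ -0.12500)
V(7, 4)*(f(1/8, O) + P) = 5*((1/8 - 2) - ⅛) = 5*((⅛ - 2) - ⅛) = 5*(-15/8 - ⅛) = 5*(-2) = -10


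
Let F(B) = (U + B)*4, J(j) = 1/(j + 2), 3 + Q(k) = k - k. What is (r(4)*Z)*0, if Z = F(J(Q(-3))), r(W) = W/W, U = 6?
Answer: 0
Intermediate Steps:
r(W) = 1
Q(k) = -3 (Q(k) = -3 + (k - k) = -3 + 0 = -3)
J(j) = 1/(2 + j)
F(B) = 24 + 4*B (F(B) = (6 + B)*4 = 24 + 4*B)
Z = 20 (Z = 24 + 4/(2 - 3) = 24 + 4/(-1) = 24 + 4*(-1) = 24 - 4 = 20)
(r(4)*Z)*0 = (1*20)*0 = 20*0 = 0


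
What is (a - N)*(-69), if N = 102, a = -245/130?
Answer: 186369/26 ≈ 7168.0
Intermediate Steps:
a = -49/26 (a = -245*1/130 = -49/26 ≈ -1.8846)
(a - N)*(-69) = (-49/26 - 1*102)*(-69) = (-49/26 - 102)*(-69) = -2701/26*(-69) = 186369/26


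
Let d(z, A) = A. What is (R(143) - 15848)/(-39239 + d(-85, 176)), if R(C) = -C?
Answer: 15991/39063 ≈ 0.40936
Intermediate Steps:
(R(143) - 15848)/(-39239 + d(-85, 176)) = (-1*143 - 15848)/(-39239 + 176) = (-143 - 15848)/(-39063) = -15991*(-1/39063) = 15991/39063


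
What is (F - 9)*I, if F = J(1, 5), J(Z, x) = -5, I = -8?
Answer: 112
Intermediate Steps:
F = -5
(F - 9)*I = (-5 - 9)*(-8) = -14*(-8) = 112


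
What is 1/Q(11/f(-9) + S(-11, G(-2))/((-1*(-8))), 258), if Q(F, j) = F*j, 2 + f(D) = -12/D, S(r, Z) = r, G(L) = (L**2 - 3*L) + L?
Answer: -4/18447 ≈ -0.00021684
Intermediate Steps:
G(L) = L**2 - 2*L
f(D) = -2 - 12/D
1/Q(11/f(-9) + S(-11, G(-2))/((-1*(-8))), 258) = 1/((11/(-2 - 12/(-9)) - 11/((-1*(-8))))*258) = 1/((11/(-2 - 12*(-1/9)) - 11/8)*258) = 1/((11/(-2 + 4/3) - 11*1/8)*258) = 1/((11/(-2/3) - 11/8)*258) = 1/((11*(-3/2) - 11/8)*258) = 1/((-33/2 - 11/8)*258) = 1/(-143/8*258) = 1/(-18447/4) = -4/18447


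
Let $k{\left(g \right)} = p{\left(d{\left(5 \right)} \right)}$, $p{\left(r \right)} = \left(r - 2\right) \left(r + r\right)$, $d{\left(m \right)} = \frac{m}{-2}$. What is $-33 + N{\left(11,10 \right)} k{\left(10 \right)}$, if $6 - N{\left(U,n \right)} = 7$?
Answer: $- \frac{111}{2} \approx -55.5$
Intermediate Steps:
$N{\left(U,n \right)} = -1$ ($N{\left(U,n \right)} = 6 - 7 = -1$)
$d{\left(m \right)} = - \frac{m}{2}$ ($d{\left(m \right)} = m \left(- \frac{1}{2}\right) = - \frac{m}{2}$)
$p{\left(r \right)} = 2 r \left(-2 + r\right)$ ($p{\left(r \right)} = \left(-2 + r\right) 2 r = 2 r \left(-2 + r\right)$)
$k{\left(g \right)} = \frac{45}{2}$ ($k{\left(g \right)} = 2 \left(\left(- \frac{1}{2}\right) 5\right) \left(-2 - \frac{5}{2}\right) = 2 \left(- \frac{5}{2}\right) \left(-2 - \frac{5}{2}\right) = 2 \left(- \frac{5}{2}\right) \left(- \frac{9}{2}\right) = \frac{45}{2}$)
$-33 + N{\left(11,10 \right)} k{\left(10 \right)} = -33 - \frac{45}{2} = - \frac{111}{2}$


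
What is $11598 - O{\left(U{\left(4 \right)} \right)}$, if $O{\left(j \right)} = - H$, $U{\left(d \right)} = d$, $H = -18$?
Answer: $11580$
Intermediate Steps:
$O{\left(j \right)} = 18$ ($O{\left(j \right)} = \left(-1\right) \left(-18\right) = 18$)
$11598 - O{\left(U{\left(4 \right)} \right)} = 11598 - 18 = 11580$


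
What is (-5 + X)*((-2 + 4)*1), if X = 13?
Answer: 16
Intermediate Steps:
(-5 + X)*((-2 + 4)*1) = (-5 + 13)*((-2 + 4)*1) = 8*(2*1) = 8*2 = 16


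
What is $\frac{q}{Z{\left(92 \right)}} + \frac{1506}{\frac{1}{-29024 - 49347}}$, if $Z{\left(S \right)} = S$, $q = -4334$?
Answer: $- \frac{5429231563}{46} \approx -1.1803 \cdot 10^{8}$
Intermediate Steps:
$\frac{q}{Z{\left(92 \right)}} + \frac{1506}{\frac{1}{-29024 - 49347}} = - \frac{4334}{92} + \frac{1506}{\frac{1}{-29024 - 49347}} = \left(-4334\right) \frac{1}{92} + \frac{1506}{\frac{1}{-78371}} = - \frac{2167}{46} + \frac{1506}{- \frac{1}{78371}} = - \frac{2167}{46} + 1506 \left(-78371\right) = - \frac{2167}{46} - 118026726 = - \frac{5429231563}{46}$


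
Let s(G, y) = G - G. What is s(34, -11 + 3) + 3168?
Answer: 3168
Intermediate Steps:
s(G, y) = 0
s(34, -11 + 3) + 3168 = 0 + 3168 = 3168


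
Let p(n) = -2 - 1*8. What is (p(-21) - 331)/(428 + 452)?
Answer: -31/80 ≈ -0.38750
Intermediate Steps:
p(n) = -10 (p(n) = -2 - 8 = -10)
(p(-21) - 331)/(428 + 452) = (-10 - 331)/(428 + 452) = -341/880 = -341*1/880 = -31/80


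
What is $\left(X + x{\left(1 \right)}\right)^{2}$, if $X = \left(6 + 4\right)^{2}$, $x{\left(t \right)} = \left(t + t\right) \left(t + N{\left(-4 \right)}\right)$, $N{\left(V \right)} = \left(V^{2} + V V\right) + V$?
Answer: $24964$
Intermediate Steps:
$N{\left(V \right)} = V + 2 V^{2}$ ($N{\left(V \right)} = \left(V^{2} + V^{2}\right) + V = 2 V^{2} + V = V + 2 V^{2}$)
$x{\left(t \right)} = 2 t \left(28 + t\right)$ ($x{\left(t \right)} = \left(t + t\right) \left(t - 4 \left(1 + 2 \left(-4\right)\right)\right) = 2 t \left(t - 4 \left(1 - 8\right)\right) = 2 t \left(t - -28\right) = 2 t \left(t + 28\right) = 2 t \left(28 + t\right)$)
$X = 100$ ($X = 10^{2} = 100$)
$\left(X + x{\left(1 \right)}\right)^{2} = \left(100 + 2 \cdot 1 \left(28 + 1\right)\right)^{2} = \left(100 + 2 \cdot 1 \cdot 29\right)^{2} = \left(100 + 58\right)^{2} = 158^{2} = 24964$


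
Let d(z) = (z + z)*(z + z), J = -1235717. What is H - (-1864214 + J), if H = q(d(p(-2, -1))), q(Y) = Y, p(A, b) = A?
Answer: 3099947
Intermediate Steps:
d(z) = 4*z**2 (d(z) = (2*z)*(2*z) = 4*z**2)
H = 16 (H = 4*(-2)**2 = 4*4 = 16)
H - (-1864214 + J) = 16 - (-1864214 - 1235717) = 16 - 1*(-3099931) = 16 + 3099931 = 3099947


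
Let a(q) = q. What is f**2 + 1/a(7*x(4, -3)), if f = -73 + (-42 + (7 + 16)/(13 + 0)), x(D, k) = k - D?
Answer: 106172247/8281 ≈ 12821.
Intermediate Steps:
f = -1472/13 (f = -73 + (-42 + 23/13) = -73 - 523/13 = -1472/13 ≈ -113.23)
f**2 + 1/a(7*x(4, -3)) = (-1472/13)**2 + 1/(7*(-3 - 1*4)) = 2166784/169 + 1/(7*(-3 - 4)) = 2166784/169 + 1/(7*(-7)) = 2166784/169 + 1/(-49) = 2166784/169 - 1/49 = 106172247/8281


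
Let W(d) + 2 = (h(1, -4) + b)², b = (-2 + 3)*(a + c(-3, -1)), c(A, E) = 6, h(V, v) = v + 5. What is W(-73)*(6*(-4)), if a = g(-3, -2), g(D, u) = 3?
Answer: -2352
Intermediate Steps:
h(V, v) = 5 + v
a = 3
b = 9 (b = (-2 + 3)*(3 + 6) = 1*9 = 9)
W(d) = 98 (W(d) = -2 + ((5 - 4) + 9)² = -2 + (1 + 9)² = -2 + 10² = -2 + 100 = 98)
W(-73)*(6*(-4)) = 98*(6*(-4)) = 98*(-24) = -2352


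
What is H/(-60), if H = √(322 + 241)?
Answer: -√563/60 ≈ -0.39546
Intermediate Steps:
H = √563 ≈ 23.728
H/(-60) = √563/(-60) = √563*(-1/60) = -√563/60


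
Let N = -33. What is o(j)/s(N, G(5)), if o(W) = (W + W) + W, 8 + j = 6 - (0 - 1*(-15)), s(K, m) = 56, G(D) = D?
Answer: -51/56 ≈ -0.91071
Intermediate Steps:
j = -17 (j = -8 + (6 - (0 - 1*(-15))) = -8 + (6 - (0 + 15)) = -8 + (6 - 1*15) = -8 + (6 - 15) = -8 - 9 = -17)
o(W) = 3*W (o(W) = 2*W + W = 3*W)
o(j)/s(N, G(5)) = (3*(-17))/56 = -51*1/56 = -51/56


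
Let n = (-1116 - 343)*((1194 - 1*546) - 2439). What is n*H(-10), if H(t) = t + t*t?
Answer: 235176210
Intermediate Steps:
n = 2613069 (n = -1459*((1194 - 546) - 2439) = -1459*(648 - 2439) = -1459*(-1791) = 2613069)
H(t) = t + t**2
n*H(-10) = 2613069*(-10*(1 - 10)) = 2613069*(-10*(-9)) = 2613069*90 = 235176210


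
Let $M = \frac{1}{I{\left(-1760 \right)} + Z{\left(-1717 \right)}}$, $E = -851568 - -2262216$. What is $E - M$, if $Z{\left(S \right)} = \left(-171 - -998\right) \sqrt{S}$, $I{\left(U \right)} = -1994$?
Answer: $\frac{1662141328711586}{1178282129} + \frac{827 i \sqrt{1717}}{1178282129} \approx 1.4106 \cdot 10^{6} + 2.9083 \cdot 10^{-5} i$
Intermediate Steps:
$Z{\left(S \right)} = 827 \sqrt{S}$ ($Z{\left(S \right)} = \left(-171 + 998\right) \sqrt{S} = 827 \sqrt{S}$)
$E = 1410648$ ($E = -851568 + 2262216 = 1410648$)
$M = \frac{1}{-1994 + 827 i \sqrt{1717}}$ ($M = \frac{1}{-1994 + 827 \sqrt{-1717}} = \frac{1}{-1994 + 827 i \sqrt{1717}} \approx -1.6923 \cdot 10^{-6} - 2.9083 \cdot 10^{-5} i$)
$E - M = 1410648 - \left(- \frac{1994}{1178282129} - \frac{827 i \sqrt{1717}}{1178282129}\right) = 1410648 + \left(\frac{1994}{1178282129} + \frac{827 i \sqrt{1717}}{1178282129}\right) = \frac{1662141328711586}{1178282129} + \frac{827 i \sqrt{1717}}{1178282129}$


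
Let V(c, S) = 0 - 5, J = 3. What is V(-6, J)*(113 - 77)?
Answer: -180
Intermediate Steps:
V(c, S) = -5
V(-6, J)*(113 - 77) = -5*(113 - 77) = -5*36 = -180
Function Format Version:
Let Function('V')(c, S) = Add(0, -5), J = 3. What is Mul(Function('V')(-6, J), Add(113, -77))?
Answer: -180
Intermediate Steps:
Function('V')(c, S) = -5
Mul(Function('V')(-6, J), Add(113, -77)) = Mul(-5, Add(113, -77)) = Mul(-5, 36) = -180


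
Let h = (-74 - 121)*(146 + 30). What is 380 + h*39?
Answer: -1338100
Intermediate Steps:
h = -34320 (h = -195*176 = -34320)
380 + h*39 = 380 - 34320*39 = 380 - 1338480 = -1338100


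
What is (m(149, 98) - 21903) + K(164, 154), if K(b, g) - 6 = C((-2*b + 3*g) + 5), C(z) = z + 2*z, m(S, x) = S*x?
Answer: -6878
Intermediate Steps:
C(z) = 3*z
K(b, g) = 21 - 6*b + 9*g (K(b, g) = 6 + 3*((-2*b + 3*g) + 5) = 6 + 3*(5 - 2*b + 3*g) = 6 + (15 - 6*b + 9*g) = 21 - 6*b + 9*g)
(m(149, 98) - 21903) + K(164, 154) = (149*98 - 21903) + (21 - 6*164 + 9*154) = (14602 - 21903) + (21 - 984 + 1386) = -7301 + 423 = -6878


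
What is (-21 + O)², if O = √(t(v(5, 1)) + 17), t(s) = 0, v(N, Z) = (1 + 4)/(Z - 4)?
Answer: (21 - √17)² ≈ 284.83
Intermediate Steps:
v(N, Z) = 5/(-4 + Z)
O = √17 (O = √(0 + 17) = √17 ≈ 4.1231)
(-21 + O)² = (-21 + √17)²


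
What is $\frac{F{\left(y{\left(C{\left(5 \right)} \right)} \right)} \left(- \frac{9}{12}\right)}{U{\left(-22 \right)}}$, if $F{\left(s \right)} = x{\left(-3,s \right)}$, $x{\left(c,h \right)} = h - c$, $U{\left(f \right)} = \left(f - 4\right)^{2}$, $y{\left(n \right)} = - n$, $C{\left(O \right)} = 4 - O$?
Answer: $- \frac{3}{676} \approx -0.0044379$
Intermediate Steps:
$U{\left(f \right)} = \left(-4 + f\right)^{2}$
$F{\left(s \right)} = 3 + s$ ($F{\left(s \right)} = s - -3 = s + 3 = 3 + s$)
$\frac{F{\left(y{\left(C{\left(5 \right)} \right)} \right)} \left(- \frac{9}{12}\right)}{U{\left(-22 \right)}} = \frac{\left(3 - \left(4 - 5\right)\right) \left(- \frac{9}{12}\right)}{\left(-4 - 22\right)^{2}} = \frac{\left(3 - \left(4 - 5\right)\right) \left(\left(-9\right) \frac{1}{12}\right)}{\left(-26\right)^{2}} = \frac{\left(3 - -1\right) \left(- \frac{3}{4}\right)}{676} = \left(3 + 1\right) \left(- \frac{3}{4}\right) \frac{1}{676} = 4 \left(- \frac{3}{4}\right) \frac{1}{676} = \left(-3\right) \frac{1}{676} = - \frac{3}{676}$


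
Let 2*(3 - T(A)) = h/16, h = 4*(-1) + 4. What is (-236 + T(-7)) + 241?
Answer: 8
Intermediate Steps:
h = 0 (h = -4 + 4 = 0)
T(A) = 3 (T(A) = 3 - 0/16 = 3 - ½*0 = 3 + 0 = 3)
(-236 + T(-7)) + 241 = (-236 + 3) + 241 = -233 + 241 = 8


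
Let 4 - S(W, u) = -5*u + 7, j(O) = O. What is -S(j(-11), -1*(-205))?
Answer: -1022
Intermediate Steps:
S(W, u) = -3 + 5*u (S(W, u) = 4 - (-5*u + 7) = 4 - (7 - 5*u) = 4 + (-7 + 5*u) = -3 + 5*u)
-S(j(-11), -1*(-205)) = -(-3 + 5*(-1*(-205))) = -(-3 + 5*205) = -(-3 + 1025) = -1*1022 = -1022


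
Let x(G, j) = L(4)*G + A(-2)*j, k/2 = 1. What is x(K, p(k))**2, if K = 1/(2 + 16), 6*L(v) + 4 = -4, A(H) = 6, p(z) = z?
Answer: 103684/729 ≈ 142.23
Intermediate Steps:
k = 2 (k = 2*1 = 2)
L(v) = -4/3 (L(v) = -2/3 + (1/6)*(-4) = -2/3 - 2/3 = -4/3)
K = 1/18 ≈ 0.055556
x(G, j) = 6*j - 4*G/3 (x(G, j) = -4*G/3 + 6*j = 6*j - 4*G/3)
x(K, p(k))**2 = (6*2 - 4/3*1/18)**2 = (12 - 2/27)**2 = (322/27)**2 = 103684/729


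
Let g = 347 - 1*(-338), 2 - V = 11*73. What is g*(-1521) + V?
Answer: -1042686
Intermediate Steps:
V = -801 (V = 2 - 11*73 = 2 - 1*803 = 2 - 803 = -801)
g = 685 (g = 347 + 338 = 685)
g*(-1521) + V = 685*(-1521) - 801 = -1041885 - 801 = -1042686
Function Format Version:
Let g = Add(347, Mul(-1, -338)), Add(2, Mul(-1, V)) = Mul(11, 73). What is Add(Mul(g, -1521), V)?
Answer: -1042686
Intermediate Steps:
V = -801 (V = Add(2, Mul(-1, Mul(11, 73))) = Add(2, Mul(-1, 803)) = Add(2, -803) = -801)
g = 685 (g = Add(347, 338) = 685)
Add(Mul(g, -1521), V) = Add(Mul(685, -1521), -801) = Add(-1041885, -801) = -1042686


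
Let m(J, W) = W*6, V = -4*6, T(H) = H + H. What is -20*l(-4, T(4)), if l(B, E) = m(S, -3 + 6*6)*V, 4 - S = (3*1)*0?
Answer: 95040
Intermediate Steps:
T(H) = 2*H
V = -24
S = 4 (S = 4 - 3*1*0 = 4 - 3*0 = 4 - 1*0 = 4 + 0 = 4)
m(J, W) = 6*W
l(B, E) = -4752 (l(B, E) = (6*(-3 + 6*6))*(-24) = (6*(-3 + 36))*(-24) = (6*33)*(-24) = 198*(-24) = -4752)
-20*l(-4, T(4)) = -20*(-4752) = 95040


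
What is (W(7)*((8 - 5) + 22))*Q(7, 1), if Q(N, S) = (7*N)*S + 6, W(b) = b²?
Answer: 67375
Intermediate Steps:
Q(N, S) = 6 + 7*N*S (Q(N, S) = 7*N*S + 6 = 6 + 7*N*S)
(W(7)*((8 - 5) + 22))*Q(7, 1) = (7²*((8 - 5) + 22))*(6 + 7*7*1) = (49*(3 + 22))*(6 + 49) = (49*25)*55 = 1225*55 = 67375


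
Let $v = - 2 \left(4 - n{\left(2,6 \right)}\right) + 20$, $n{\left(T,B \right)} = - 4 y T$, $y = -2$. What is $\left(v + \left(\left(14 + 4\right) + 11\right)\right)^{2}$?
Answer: $5329$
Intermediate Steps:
$n{\left(T,B \right)} = 8 T$ ($n{\left(T,B \right)} = \left(-4\right) \left(-2\right) T = 8 T$)
$v = 44$ ($v = - 2 \left(4 - 8 \cdot 2\right) + 20 = - 2 \left(4 - 16\right) + 20 = \left(-2\right) \left(-12\right) + 20 = 24 + 20 = 44$)
$\left(v + \left(\left(14 + 4\right) + 11\right)\right)^{2} = \left(44 + \left(\left(14 + 4\right) + 11\right)\right)^{2} = \left(44 + \left(18 + 11\right)\right)^{2} = \left(44 + 29\right)^{2} = 73^{2} = 5329$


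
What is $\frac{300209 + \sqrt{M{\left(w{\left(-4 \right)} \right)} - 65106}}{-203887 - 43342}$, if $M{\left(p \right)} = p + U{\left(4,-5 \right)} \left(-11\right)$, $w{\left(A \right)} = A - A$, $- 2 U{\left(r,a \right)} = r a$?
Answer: $- \frac{300209}{247229} - \frac{8 i \sqrt{1019}}{247229} \approx -1.2143 - 0.0010329 i$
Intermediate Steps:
$U{\left(r,a \right)} = - \frac{a r}{2}$ ($U{\left(r,a \right)} = - \frac{r a}{2} = - \frac{a r}{2}$)
$w{\left(A \right)} = 0$
$M{\left(p \right)} = -110 + p$ ($M{\left(p \right)} = p + \left(- \frac{1}{2}\right) \left(-5\right) 4 \left(-11\right) = p + 10 \left(-11\right) = p - 110 = -110 + p$)
$\frac{300209 + \sqrt{M{\left(w{\left(-4 \right)} \right)} - 65106}}{-203887 - 43342} = \frac{300209 + \sqrt{\left(-110 + 0\right) - 65106}}{-203887 - 43342} = \frac{300209 + \sqrt{-110 - 65106}}{-247229} = \left(300209 + \sqrt{-65216}\right) \left(- \frac{1}{247229}\right) = \left(300209 + 8 i \sqrt{1019}\right) \left(- \frac{1}{247229}\right) = - \frac{300209}{247229} - \frac{8 i \sqrt{1019}}{247229}$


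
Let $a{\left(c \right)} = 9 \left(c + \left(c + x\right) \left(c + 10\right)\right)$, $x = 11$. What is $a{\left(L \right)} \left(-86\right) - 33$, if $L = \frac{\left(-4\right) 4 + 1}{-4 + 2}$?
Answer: $- \frac{512841}{2} \approx -2.5642 \cdot 10^{5}$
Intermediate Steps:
$L = \frac{15}{2}$ ($L = \frac{-16 + 1}{-2} = \left(-15\right) \left(- \frac{1}{2}\right) = \frac{15}{2} \approx 7.5$)
$a{\left(c \right)} = 9 c + 9 \left(10 + c\right) \left(11 + c\right)$ ($a{\left(c \right)} = 9 \left(c + \left(c + 11\right) \left(c + 10\right)\right) = 9 \left(c + \left(11 + c\right) \left(10 + c\right)\right) = 9 \left(c + \left(10 + c\right) \left(11 + c\right)\right) = 9 c + 9 \left(10 + c\right) \left(11 + c\right)$)
$a{\left(L \right)} \left(-86\right) - 33 = \left(990 + 9 \left(\frac{15}{2}\right)^{2} + 198 \cdot \frac{15}{2}\right) \left(-86\right) - 33 = \left(990 + 9 \cdot \frac{225}{4} + 1485\right) \left(-86\right) - 33 = \left(990 + \frac{2025}{4} + 1485\right) \left(-86\right) - 33 = \frac{11925}{4} \left(-86\right) - 33 = - \frac{512775}{2} - 33 = - \frac{512841}{2}$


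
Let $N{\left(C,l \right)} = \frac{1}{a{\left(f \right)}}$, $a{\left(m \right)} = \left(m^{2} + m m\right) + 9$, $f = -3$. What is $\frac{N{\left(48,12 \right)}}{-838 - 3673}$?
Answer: $- \frac{1}{121797} \approx -8.2104 \cdot 10^{-6}$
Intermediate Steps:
$a{\left(m \right)} = 9 + 2 m^{2}$ ($a{\left(m \right)} = \left(m^{2} + m^{2}\right) + 9 = 2 m^{2} + 9 = 9 + 2 m^{2}$)
$N{\left(C,l \right)} = \frac{1}{27}$ ($N{\left(C,l \right)} = \frac{1}{9 + 2 \left(-3\right)^{2}} = \frac{1}{9 + 2 \cdot 9} = \frac{1}{9 + 18} = \frac{1}{27}$)
$\frac{N{\left(48,12 \right)}}{-838 - 3673} = \frac{1}{27 \left(-838 - 3673\right)} = \frac{1}{27 \left(-4511\right)} = \frac{1}{27} \left(- \frac{1}{4511}\right) = - \frac{1}{121797}$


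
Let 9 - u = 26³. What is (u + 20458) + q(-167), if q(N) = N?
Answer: 2724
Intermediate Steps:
u = -17567 (u = 9 - 1*26³ = 9 - 1*17576 = 9 - 17576 = -17567)
(u + 20458) + q(-167) = (-17567 + 20458) - 167 = 2891 - 167 = 2724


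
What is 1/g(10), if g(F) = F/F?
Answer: 1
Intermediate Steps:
g(F) = 1
1/g(10) = 1/1 = 1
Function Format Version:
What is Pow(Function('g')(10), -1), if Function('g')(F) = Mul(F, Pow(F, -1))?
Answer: 1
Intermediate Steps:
Function('g')(F) = 1
Pow(Function('g')(10), -1) = Pow(1, -1) = 1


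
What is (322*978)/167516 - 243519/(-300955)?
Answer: 33892218396/12603694445 ≈ 2.6891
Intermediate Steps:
(322*978)/167516 - 243519/(-300955) = 314916*(1/167516) - 243519*(-1/300955) = 78729/41879 + 243519/300955 = 33892218396/12603694445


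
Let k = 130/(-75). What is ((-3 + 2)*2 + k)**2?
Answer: 3136/225 ≈ 13.938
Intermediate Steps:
k = -26/15 (k = 130*(-1/75) = -26/15 ≈ -1.7333)
((-3 + 2)*2 + k)**2 = ((-3 + 2)*2 - 26/15)**2 = (-1*2 - 26/15)**2 = (-2 - 26/15)**2 = (-56/15)**2 = 3136/225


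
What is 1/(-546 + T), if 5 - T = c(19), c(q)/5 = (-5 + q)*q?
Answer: -1/1871 ≈ -0.00053447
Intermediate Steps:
c(q) = 5*q*(-5 + q) (c(q) = 5*((-5 + q)*q) = 5*(q*(-5 + q)) = 5*q*(-5 + q))
T = -1325 (T = 5 - 5*19*(-5 + 19) = 5 - 5*19*14 = 5 - 1*1330 = 5 - 1330 = -1325)
1/(-546 + T) = 1/(-546 - 1325) = 1/(-1871) = -1/1871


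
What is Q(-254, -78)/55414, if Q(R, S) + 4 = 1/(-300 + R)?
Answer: -2217/30699356 ≈ -7.2216e-5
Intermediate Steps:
Q(R, S) = -4 + 1/(-300 + R)
Q(-254, -78)/55414 = ((1201 - 4*(-254))/(-300 - 254))/55414 = ((1201 + 1016)/(-554))*(1/55414) = -1/554*2217*(1/55414) = -2217/554*1/55414 = -2217/30699356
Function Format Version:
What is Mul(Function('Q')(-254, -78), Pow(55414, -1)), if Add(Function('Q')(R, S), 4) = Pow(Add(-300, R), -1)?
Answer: Rational(-2217, 30699356) ≈ -7.2216e-5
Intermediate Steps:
Function('Q')(R, S) = Add(-4, Pow(Add(-300, R), -1))
Mul(Function('Q')(-254, -78), Pow(55414, -1)) = Mul(Mul(Pow(Add(-300, -254), -1), Add(1201, Mul(-4, -254))), Pow(55414, -1)) = Mul(Mul(Pow(-554, -1), Add(1201, 1016)), Rational(1, 55414)) = Mul(Mul(Rational(-1, 554), 2217), Rational(1, 55414)) = Mul(Rational(-2217, 554), Rational(1, 55414)) = Rational(-2217, 30699356)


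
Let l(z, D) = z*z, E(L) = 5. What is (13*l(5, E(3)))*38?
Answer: 12350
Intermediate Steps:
l(z, D) = z²
(13*l(5, E(3)))*38 = (13*5²)*38 = (13*25)*38 = 325*38 = 12350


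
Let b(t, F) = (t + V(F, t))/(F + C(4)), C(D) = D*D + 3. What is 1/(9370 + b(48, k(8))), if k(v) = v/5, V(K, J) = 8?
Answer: 103/965390 ≈ 0.00010669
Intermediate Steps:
C(D) = 3 + D² (C(D) = D² + 3 = 3 + D²)
k(v) = v/5 (k(v) = v*(⅕) = v/5)
b(t, F) = (8 + t)/(19 + F) (b(t, F) = (t + 8)/(F + (3 + 4²)) = (8 + t)/(F + (3 + 16)) = (8 + t)/(F + 19) = (8 + t)/(19 + F))
1/(9370 + b(48, k(8))) = 1/(9370 + (8 + 48)/(19 + (⅕)*8)) = 1/(9370 + 56/(19 + 8/5)) = 1/(9370 + 56/(103/5)) = 1/(9370 + (5/103)*56) = 1/(9370 + 280/103) = 1/(965390/103) = 103/965390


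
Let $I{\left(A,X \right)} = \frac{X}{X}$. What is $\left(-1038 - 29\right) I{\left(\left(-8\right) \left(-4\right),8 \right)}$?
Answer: $-1067$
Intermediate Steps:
$I{\left(A,X \right)} = 1$
$\left(-1038 - 29\right) I{\left(\left(-8\right) \left(-4\right),8 \right)} = \left(-1038 - 29\right) 1 = \left(-1067\right) 1 = -1067$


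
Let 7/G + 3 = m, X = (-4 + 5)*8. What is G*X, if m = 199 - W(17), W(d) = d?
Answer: 56/179 ≈ 0.31285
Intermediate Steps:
X = 8 (X = 1*8 = 8)
m = 182 (m = 199 - 1*17 = 199 - 17 = 182)
G = 7/179 (G = 7/(-3 + 182) = 7/179 ≈ 0.039106)
G*X = (7/179)*8 = 56/179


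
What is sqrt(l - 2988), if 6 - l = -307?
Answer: 5*I*sqrt(107) ≈ 51.72*I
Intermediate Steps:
l = 313 (l = 6 - 1*(-307) = 6 + 307 = 313)
sqrt(l - 2988) = sqrt(313 - 2988) = sqrt(-2675) = 5*I*sqrt(107)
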